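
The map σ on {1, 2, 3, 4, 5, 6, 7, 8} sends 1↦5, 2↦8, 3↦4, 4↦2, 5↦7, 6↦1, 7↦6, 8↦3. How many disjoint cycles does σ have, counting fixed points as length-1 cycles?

2

Cycle decomposition: (1 5 7 6) (2 8 3 4).
2 cycles.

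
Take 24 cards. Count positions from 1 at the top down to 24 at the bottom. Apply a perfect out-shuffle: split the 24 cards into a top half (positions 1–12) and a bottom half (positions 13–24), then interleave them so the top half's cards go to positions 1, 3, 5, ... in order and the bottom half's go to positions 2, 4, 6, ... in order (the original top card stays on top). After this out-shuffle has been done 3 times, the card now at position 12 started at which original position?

Work backwards from position 12, undoing one out-shuffle at a time:
12 ← 18 ← 21 ← 11
So the card now at position 12 started at position 11.

11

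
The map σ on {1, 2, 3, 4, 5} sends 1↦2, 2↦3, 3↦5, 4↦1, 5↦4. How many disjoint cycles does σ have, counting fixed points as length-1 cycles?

Cycle decomposition: (1 2 3 5 4).
1 cycle.

1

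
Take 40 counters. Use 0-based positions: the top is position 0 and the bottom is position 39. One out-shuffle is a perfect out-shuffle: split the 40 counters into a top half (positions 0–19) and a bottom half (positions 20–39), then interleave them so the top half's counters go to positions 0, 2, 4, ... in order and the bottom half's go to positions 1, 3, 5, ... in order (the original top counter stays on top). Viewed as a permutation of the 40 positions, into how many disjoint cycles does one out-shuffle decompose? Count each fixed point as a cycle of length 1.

6

Trace each unvisited position around until it returns:
(0) (1 2 4 8 16 32 ... len 12) (3 6 12 24 9 18 ... len 12) (7 14 28 17 34 29 ... len 12) (13 26) (39)
6 cycles in total.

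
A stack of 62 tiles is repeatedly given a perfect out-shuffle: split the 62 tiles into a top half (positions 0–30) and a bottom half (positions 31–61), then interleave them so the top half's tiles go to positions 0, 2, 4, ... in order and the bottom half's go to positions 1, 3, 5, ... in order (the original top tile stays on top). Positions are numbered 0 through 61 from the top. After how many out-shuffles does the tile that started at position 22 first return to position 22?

60

Follow position 22 under repeated out-shuffles:
22 → 44 → 27 → 54 → 47 → 33 → 5 → 10 → ... → 22 (length 60)
It first returns after 60 out-shuffles.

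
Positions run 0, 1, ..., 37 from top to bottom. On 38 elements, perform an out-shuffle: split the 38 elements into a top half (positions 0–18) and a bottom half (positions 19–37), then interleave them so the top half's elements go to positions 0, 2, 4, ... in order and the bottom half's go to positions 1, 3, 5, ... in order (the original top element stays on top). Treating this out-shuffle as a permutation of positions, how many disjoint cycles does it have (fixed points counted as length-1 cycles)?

3

Trace each unvisited position around until it returns:
(0) (1 2 4 8 16 32 ... len 36) (37)
3 cycles in total.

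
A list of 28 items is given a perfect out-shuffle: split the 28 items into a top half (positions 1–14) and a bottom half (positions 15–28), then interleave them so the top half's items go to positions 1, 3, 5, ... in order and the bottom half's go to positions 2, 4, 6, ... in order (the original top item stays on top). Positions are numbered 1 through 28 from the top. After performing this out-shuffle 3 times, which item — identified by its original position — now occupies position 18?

Work backwards from position 18, undoing one out-shuffle at a time:
18 ← 23 ← 12 ← 20
So the item now at position 18 started at position 20.

20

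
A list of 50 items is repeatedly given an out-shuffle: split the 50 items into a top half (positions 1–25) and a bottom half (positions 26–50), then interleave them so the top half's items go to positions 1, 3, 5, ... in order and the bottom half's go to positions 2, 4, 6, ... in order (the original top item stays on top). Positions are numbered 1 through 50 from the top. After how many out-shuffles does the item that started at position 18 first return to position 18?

Follow position 18 under repeated out-shuffles:
18 → 35 → 20 → 39 → 28 → 6 → 11 → 21 → ... → 18 (length 21)
It first returns after 21 out-shuffles.

21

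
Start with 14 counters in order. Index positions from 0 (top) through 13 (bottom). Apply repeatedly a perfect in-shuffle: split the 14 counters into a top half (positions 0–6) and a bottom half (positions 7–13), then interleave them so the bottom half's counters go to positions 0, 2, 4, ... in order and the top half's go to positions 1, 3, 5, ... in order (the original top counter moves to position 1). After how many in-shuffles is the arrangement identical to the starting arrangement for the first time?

The in-shuffle permutes the 14 positions with cycle lengths [2, 4, 4, 4].
Every counter is home exactly when every cycle has completed a whole number of laps, i.e. after lcm(2, 4) = 4 in-shuffles.

4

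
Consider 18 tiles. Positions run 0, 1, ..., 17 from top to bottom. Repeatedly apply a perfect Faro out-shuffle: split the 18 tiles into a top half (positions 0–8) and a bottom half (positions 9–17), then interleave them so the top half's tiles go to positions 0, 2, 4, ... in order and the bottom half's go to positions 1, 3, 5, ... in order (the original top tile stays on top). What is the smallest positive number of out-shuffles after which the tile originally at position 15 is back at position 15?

Follow position 15 under repeated out-shuffles:
15 → 13 → 9 → 1 → 2 → 4 → 8 → 16 → 15
It first returns after 8 out-shuffles.

8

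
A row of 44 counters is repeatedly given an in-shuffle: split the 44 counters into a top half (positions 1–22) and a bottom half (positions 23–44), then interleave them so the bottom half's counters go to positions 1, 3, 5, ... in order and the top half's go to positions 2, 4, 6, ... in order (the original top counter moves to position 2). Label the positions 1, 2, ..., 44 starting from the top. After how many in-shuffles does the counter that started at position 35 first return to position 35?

6

Follow position 35 under repeated in-shuffles:
35 → 25 → 5 → 10 → 20 → 40 → 35
It first returns after 6 in-shuffles.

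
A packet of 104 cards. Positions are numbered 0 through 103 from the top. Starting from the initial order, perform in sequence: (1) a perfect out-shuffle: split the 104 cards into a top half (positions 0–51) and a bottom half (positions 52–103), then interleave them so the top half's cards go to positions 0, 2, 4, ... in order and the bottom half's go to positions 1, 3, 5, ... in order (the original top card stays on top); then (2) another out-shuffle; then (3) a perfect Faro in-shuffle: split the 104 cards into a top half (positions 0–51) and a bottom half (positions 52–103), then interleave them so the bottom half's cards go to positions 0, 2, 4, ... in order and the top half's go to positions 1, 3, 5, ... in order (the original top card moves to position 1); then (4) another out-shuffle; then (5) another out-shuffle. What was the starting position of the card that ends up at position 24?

91

Undo the operations in reverse order, starting from position 24:
  undo op 5 (out-shuffle, from top half): 24 ← 12
  undo op 4 (out-shuffle, from top half): 12 ← 6
  undo op 3 (in-shuffle, from bottom half): 6 ← 55
  undo op 2 (out-shuffle, from bottom half): 55 ← 79
  undo op 1 (out-shuffle, from bottom half): 79 ← 91
So the card at position 24 came from original position 91.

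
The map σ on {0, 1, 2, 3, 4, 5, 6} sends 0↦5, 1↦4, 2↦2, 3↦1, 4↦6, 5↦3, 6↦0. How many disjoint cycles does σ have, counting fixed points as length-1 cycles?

Cycle decomposition: (0 5 3 1 4 6) (2).
2 cycles.

2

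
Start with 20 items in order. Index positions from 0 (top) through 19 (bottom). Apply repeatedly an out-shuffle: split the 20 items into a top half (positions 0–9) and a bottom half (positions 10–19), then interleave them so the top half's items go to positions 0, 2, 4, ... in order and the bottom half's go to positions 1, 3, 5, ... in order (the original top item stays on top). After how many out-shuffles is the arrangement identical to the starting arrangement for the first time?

18

The out-shuffle permutes the 20 positions with cycle lengths [1, 1, 18].
Every item is home exactly when every cycle has completed a whole number of laps, i.e. after lcm(1, 18) = 18 out-shuffles.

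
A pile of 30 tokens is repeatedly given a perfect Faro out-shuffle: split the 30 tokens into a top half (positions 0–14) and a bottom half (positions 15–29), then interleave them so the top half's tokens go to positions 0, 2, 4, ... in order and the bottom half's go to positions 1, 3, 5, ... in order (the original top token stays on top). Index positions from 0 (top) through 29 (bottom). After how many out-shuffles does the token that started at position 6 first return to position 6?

Follow position 6 under repeated out-shuffles:
6 → 12 → 24 → 19 → 9 → 18 → 7 → 14 → ... → 6 (length 28)
It first returns after 28 out-shuffles.

28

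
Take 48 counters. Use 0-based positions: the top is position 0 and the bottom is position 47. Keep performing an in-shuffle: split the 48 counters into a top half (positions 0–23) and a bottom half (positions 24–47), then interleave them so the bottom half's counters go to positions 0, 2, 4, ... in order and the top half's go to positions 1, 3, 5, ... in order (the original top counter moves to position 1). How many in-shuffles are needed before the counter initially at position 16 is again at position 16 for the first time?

Follow position 16 under repeated in-shuffles:
16 → 33 → 18 → 37 → 26 → 4 → 9 → 19 → ... → 16 (length 21)
It first returns after 21 in-shuffles.

21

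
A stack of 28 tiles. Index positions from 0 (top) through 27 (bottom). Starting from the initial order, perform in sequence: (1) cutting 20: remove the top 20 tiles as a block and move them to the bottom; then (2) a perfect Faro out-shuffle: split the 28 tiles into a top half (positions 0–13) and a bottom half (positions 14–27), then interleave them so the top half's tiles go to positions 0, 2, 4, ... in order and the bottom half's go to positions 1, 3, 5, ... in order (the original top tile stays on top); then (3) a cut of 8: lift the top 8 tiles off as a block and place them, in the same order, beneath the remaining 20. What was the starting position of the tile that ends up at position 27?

9

Undo the operations in reverse order, starting from position 27:
  undo op 3 (cut 8): 27 ← 7
  undo op 2 (out-shuffle, from bottom half): 7 ← 17
  undo op 1 (cut 20): 17 ← 9
So the tile at position 27 came from original position 9.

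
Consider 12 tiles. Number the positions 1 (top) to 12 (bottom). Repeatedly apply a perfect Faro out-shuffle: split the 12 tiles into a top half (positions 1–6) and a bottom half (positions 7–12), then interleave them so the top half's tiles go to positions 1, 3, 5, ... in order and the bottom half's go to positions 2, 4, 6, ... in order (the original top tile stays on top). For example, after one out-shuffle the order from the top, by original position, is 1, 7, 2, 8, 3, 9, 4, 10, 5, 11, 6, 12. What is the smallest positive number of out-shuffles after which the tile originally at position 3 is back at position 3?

Follow position 3 under repeated out-shuffles:
3 → 5 → 9 → 6 → 11 → 10 → 8 → 4 → 7 → 2 → 3
It first returns after 10 out-shuffles.

10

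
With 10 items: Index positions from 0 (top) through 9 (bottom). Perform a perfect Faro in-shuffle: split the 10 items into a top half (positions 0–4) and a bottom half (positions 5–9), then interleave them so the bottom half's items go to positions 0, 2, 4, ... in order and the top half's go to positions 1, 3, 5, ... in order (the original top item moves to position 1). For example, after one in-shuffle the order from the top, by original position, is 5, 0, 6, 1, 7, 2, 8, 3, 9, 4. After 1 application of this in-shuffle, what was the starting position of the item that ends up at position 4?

Work backwards from position 4, undoing one in-shuffle at a time:
4 ← 7
So the item now at position 4 started at position 7.

7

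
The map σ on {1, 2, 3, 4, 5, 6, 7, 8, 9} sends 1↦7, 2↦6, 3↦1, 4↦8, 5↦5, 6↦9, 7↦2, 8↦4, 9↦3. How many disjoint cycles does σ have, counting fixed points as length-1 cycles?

Cycle decomposition: (1 7 2 6 9 3) (4 8) (5).
3 cycles.

3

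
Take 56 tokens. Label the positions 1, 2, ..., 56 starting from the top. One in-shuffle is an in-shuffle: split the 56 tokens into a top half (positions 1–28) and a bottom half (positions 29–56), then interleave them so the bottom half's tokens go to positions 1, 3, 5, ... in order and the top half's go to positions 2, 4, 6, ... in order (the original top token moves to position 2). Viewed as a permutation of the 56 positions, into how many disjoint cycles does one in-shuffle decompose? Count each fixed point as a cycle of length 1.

4

Trace each unvisited position around until it returns:
(1 2 4 8 16 32 ... len 18) (3 6 12 24 48 39 ... len 18) (5 10 20 40 23 46 ... len 18) (19 38)
4 cycles in total.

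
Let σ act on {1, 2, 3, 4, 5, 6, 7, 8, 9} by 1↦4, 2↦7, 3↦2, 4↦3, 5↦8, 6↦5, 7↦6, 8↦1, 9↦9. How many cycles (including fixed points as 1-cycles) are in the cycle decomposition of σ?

2

Cycle decomposition: (1 4 3 2 7 6 5 8) (9).
2 cycles.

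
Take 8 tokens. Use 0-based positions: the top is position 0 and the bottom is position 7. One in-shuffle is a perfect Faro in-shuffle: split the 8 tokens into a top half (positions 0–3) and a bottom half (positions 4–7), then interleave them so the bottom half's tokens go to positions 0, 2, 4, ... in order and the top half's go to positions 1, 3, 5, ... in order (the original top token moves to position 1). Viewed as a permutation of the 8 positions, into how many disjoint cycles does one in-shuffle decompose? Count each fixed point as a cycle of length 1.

Trace each unvisited position around until it returns:
(0 1 3 7 6 4) (2 5)
2 cycles in total.

2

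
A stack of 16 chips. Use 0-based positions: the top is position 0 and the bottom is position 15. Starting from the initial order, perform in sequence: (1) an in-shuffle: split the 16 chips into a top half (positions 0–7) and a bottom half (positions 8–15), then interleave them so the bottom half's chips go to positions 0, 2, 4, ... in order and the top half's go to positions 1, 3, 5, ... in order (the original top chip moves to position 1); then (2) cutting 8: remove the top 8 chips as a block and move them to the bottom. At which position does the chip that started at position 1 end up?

Track the chip from position 1 forward through each operation:
  after op 1 (in-shuffle): 1 → 3
  after op 2 (cut 8): 3 → 11

11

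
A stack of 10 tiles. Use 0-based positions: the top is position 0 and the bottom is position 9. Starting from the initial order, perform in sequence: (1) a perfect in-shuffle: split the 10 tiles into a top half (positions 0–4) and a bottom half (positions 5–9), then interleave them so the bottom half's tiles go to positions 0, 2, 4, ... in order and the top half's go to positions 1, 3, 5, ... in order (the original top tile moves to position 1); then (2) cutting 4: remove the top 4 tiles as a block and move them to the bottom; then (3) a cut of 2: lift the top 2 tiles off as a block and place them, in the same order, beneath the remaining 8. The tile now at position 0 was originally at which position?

Undo the operations in reverse order, starting from position 0:
  undo op 3 (cut 2): 0 ← 2
  undo op 2 (cut 4): 2 ← 6
  undo op 1 (in-shuffle, from bottom half): 6 ← 8
So the tile at position 0 came from original position 8.

8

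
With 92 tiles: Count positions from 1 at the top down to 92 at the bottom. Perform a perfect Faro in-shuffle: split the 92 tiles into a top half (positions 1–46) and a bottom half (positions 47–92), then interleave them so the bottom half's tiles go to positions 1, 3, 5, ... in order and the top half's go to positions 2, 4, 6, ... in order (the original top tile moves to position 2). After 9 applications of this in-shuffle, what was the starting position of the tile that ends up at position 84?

75

Work backwards from position 84, undoing one in-shuffle at a time:
84 ← 42 ← 21 ← 57 ← 75 ← 84 ← 42 ← 21 ← 57 ← 75
So the tile now at position 84 started at position 75.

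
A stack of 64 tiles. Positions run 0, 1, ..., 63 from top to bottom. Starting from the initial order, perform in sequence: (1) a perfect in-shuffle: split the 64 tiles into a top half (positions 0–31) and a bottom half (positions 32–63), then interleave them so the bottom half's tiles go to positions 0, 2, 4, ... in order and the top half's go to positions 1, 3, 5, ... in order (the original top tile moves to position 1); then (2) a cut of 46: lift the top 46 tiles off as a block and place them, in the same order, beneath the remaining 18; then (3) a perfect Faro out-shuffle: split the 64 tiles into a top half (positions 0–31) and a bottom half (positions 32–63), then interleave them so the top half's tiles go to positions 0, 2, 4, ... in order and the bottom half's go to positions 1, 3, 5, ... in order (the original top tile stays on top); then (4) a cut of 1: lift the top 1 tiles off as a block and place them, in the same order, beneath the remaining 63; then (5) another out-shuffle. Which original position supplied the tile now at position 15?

Undo the operations in reverse order, starting from position 15:
  undo op 5 (out-shuffle, from bottom half): 15 ← 39
  undo op 4 (cut 1): 39 ← 40
  undo op 3 (out-shuffle, from top half): 40 ← 20
  undo op 2 (cut 46): 20 ← 2
  undo op 1 (in-shuffle, from bottom half): 2 ← 33
So the tile at position 15 came from original position 33.

33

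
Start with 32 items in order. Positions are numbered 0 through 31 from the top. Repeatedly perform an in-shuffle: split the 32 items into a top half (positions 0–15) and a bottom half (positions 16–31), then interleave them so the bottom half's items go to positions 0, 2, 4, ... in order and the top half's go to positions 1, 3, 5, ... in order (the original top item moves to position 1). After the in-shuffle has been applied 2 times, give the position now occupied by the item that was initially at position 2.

Track the item's position through each in-shuffle:
2 → 5 → 11

11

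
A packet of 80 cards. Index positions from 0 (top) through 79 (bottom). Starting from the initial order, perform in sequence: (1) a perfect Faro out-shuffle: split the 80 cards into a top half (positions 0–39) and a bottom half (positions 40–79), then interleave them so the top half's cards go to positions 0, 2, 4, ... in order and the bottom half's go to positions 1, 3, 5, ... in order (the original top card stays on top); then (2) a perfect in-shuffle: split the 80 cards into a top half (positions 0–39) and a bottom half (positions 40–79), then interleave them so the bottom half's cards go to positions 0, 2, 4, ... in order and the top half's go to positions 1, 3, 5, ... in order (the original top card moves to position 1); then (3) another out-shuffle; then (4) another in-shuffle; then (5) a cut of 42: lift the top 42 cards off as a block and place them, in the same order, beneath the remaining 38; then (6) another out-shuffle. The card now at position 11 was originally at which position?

10

Undo the operations in reverse order, starting from position 11:
  undo op 6 (out-shuffle, from bottom half): 11 ← 45
  undo op 5 (cut 42): 45 ← 7
  undo op 4 (in-shuffle, from top half): 7 ← 3
  undo op 3 (out-shuffle, from bottom half): 3 ← 41
  undo op 2 (in-shuffle, from top half): 41 ← 20
  undo op 1 (out-shuffle, from top half): 20 ← 10
So the card at position 11 came from original position 10.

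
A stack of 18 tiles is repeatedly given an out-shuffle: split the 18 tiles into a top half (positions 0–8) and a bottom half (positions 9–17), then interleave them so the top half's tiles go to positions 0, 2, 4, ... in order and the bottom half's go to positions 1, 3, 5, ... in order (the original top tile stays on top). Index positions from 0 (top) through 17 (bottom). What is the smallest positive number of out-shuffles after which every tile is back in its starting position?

8

The out-shuffle permutes the 18 positions with cycle lengths [1, 1, 8, 8].
Every tile is home exactly when every cycle has completed a whole number of laps, i.e. after lcm(1, 8) = 8 out-shuffles.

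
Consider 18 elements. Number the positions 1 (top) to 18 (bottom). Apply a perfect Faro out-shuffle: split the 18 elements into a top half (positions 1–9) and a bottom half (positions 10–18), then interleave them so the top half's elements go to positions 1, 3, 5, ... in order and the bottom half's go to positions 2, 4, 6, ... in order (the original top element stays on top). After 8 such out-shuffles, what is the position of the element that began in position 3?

Track the element's position through each out-shuffle:
3 → 5 → 9 → 17 → 16 → 14 → 10 → 2 → 3

3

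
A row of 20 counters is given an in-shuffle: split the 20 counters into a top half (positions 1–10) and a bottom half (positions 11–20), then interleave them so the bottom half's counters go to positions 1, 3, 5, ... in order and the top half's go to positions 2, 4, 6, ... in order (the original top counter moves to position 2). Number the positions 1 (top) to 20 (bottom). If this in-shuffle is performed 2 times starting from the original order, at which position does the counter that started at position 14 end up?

14

Track the counter's position through each in-shuffle:
14 → 7 → 14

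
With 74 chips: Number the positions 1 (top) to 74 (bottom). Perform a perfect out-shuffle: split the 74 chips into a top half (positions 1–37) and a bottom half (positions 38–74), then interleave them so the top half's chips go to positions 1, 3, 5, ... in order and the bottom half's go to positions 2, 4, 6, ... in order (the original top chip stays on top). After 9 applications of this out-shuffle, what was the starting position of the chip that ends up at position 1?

Work backwards from position 1, undoing one out-shuffle at a time:
1 ← 1 ← 1 ← 1 ← 1 ← 1 ← 1 ← 1 ← 1 ← 1
So the chip now at position 1 started at position 1.

1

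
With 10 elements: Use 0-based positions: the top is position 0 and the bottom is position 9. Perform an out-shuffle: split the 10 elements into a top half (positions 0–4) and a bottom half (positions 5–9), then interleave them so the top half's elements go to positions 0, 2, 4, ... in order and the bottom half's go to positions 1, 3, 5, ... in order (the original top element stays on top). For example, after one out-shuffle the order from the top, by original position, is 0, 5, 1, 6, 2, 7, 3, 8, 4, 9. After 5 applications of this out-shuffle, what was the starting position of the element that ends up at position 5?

1

Work backwards from position 5, undoing one out-shuffle at a time:
5 ← 7 ← 8 ← 4 ← 2 ← 1
So the element now at position 5 started at position 1.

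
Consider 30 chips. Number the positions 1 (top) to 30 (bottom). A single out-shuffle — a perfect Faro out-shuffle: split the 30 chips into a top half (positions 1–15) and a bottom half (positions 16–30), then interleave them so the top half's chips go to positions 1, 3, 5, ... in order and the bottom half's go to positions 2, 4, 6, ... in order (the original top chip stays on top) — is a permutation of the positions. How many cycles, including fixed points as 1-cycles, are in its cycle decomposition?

3

Trace each unvisited position around until it returns:
(1) (2 3 5 9 17 4 ... len 28) (30)
3 cycles in total.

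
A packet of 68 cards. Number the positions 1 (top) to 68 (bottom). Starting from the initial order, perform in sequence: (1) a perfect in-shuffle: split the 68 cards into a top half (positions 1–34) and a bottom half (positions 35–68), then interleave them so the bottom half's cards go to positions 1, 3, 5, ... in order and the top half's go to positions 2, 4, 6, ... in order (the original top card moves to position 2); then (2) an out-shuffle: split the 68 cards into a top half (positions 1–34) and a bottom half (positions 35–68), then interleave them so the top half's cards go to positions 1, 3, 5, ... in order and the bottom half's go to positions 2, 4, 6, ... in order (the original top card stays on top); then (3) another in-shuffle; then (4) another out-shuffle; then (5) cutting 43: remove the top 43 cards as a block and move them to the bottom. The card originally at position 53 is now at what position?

Track the card from position 53 forward through each operation:
  after op 1 (in-shuffle): 53 → 37
  after op 2 (out-shuffle): 37 → 6
  after op 3 (in-shuffle): 6 → 12
  after op 4 (out-shuffle): 12 → 23
  after op 5 (cut 43): 23 → 48

48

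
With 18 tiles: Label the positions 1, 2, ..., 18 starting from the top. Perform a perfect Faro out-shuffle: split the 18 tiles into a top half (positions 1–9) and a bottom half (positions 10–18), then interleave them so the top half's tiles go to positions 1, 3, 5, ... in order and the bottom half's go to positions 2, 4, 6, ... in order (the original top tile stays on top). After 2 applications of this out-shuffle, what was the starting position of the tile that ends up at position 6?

Work backwards from position 6, undoing one out-shuffle at a time:
6 ← 12 ← 15
So the tile now at position 6 started at position 15.

15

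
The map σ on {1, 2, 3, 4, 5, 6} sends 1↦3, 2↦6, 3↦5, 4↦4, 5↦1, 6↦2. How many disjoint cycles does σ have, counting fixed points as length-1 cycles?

3

Cycle decomposition: (1 3 5) (2 6) (4).
3 cycles.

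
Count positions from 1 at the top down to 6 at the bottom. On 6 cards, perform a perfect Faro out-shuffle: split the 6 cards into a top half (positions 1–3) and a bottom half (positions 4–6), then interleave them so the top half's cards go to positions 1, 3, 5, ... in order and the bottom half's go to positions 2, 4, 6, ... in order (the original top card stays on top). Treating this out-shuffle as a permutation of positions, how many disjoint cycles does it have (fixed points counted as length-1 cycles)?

3

Trace each unvisited position around until it returns:
(1) (2 3 5 4) (6)
3 cycles in total.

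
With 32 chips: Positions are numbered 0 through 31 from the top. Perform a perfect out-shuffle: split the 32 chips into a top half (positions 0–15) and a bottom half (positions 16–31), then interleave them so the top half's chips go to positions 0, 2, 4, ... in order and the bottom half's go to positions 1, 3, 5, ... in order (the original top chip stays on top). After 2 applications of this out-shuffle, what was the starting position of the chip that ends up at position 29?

Work backwards from position 29, undoing one out-shuffle at a time:
29 ← 30 ← 15
So the chip now at position 29 started at position 15.

15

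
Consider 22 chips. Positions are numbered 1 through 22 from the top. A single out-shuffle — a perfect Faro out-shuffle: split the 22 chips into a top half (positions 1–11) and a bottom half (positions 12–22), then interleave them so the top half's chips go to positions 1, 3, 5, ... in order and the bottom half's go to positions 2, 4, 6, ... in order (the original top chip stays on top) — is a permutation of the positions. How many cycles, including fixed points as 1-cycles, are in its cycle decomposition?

Trace each unvisited position around until it returns:
(1) (2 3 5 9 17 12) (4 7 13) (6 11 21 20 18 14) (8 15) (10 19 16) (22)
7 cycles in total.

7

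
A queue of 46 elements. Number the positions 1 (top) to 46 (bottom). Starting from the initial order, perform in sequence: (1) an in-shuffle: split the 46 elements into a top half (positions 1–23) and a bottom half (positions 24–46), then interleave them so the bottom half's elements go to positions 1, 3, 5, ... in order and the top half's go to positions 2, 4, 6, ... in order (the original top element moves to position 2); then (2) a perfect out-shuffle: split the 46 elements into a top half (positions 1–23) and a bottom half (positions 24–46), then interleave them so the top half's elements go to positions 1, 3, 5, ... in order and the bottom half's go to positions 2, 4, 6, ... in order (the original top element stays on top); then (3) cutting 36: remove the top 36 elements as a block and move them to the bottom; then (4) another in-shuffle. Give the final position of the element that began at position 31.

31

Track the element from position 31 forward through each operation:
  after op 1 (in-shuffle): 31 → 15
  after op 2 (out-shuffle): 15 → 29
  after op 3 (cut 36): 29 → 39
  after op 4 (in-shuffle): 39 → 31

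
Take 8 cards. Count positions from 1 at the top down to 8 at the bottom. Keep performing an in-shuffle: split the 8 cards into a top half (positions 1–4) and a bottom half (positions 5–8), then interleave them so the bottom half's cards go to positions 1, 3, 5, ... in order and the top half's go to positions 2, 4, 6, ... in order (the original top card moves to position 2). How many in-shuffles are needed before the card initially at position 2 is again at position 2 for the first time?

6

Follow position 2 under repeated in-shuffles:
2 → 4 → 8 → 7 → 5 → 1 → 2
It first returns after 6 in-shuffles.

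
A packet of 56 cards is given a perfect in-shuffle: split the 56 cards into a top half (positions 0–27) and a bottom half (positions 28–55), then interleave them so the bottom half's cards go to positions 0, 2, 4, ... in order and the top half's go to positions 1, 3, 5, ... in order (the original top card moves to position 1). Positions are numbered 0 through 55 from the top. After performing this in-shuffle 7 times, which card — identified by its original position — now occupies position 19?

33

Work backwards from position 19, undoing one in-shuffle at a time:
19 ← 9 ← 4 ← 30 ← 43 ← 21 ← 10 ← 33
So the card now at position 19 started at position 33.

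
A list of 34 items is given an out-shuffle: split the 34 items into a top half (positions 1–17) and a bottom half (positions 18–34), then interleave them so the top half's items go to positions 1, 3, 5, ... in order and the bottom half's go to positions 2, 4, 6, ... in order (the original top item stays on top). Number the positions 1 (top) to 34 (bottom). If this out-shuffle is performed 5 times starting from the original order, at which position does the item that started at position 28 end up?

7

Track the item's position through each out-shuffle:
28 → 22 → 10 → 19 → 4 → 7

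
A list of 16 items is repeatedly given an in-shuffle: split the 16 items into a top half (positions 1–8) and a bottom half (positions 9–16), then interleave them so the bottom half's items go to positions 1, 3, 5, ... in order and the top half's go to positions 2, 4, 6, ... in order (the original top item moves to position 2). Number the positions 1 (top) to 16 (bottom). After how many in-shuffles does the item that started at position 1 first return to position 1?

Follow position 1 under repeated in-shuffles:
1 → 2 → 4 → 8 → 16 → 15 → 13 → 9 → 1
It first returns after 8 in-shuffles.

8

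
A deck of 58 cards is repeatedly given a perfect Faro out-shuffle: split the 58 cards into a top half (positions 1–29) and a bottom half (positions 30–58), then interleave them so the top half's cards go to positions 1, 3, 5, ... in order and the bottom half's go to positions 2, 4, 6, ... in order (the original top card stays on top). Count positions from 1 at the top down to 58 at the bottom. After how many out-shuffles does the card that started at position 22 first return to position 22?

18

Follow position 22 under repeated out-shuffles:
22 → 43 → 28 → 55 → 52 → 46 → 34 → 10 → 19 → 37 → 16 → 31 → 4 → 7 → 13 → 25 → 49 → 40 → 22
It first returns after 18 out-shuffles.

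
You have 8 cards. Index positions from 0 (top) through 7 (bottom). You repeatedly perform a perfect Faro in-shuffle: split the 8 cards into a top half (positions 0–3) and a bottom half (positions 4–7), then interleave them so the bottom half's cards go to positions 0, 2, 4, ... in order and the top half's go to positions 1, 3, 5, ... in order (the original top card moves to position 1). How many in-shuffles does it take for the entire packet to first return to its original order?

6

The in-shuffle permutes the 8 positions with cycle lengths [2, 6].
Every card is home exactly when every cycle has completed a whole number of laps, i.e. after lcm(2, 6) = 6 in-shuffles.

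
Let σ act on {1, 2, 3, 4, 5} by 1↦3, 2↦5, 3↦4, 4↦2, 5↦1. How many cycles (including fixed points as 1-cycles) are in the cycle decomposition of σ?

1

Cycle decomposition: (1 3 4 2 5).
1 cycle.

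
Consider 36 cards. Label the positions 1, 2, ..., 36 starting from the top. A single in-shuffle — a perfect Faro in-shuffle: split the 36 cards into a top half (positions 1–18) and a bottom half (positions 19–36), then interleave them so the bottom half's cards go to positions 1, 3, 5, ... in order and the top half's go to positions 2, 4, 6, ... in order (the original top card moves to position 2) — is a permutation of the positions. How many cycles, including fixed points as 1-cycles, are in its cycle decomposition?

Trace each unvisited position around until it returns:
(1 2 4 8 16 32 ... len 36)
1 cycle in total.

1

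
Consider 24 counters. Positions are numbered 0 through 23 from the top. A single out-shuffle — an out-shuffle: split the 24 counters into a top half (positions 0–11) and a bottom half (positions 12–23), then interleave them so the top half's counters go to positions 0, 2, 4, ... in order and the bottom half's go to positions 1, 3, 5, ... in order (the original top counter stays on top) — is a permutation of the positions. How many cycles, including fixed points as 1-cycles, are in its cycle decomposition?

Trace each unvisited position around until it returns:
(0) (1 2 4 8 16 9 ... len 11) (5 10 20 17 11 22 ... len 11) (23)
4 cycles in total.

4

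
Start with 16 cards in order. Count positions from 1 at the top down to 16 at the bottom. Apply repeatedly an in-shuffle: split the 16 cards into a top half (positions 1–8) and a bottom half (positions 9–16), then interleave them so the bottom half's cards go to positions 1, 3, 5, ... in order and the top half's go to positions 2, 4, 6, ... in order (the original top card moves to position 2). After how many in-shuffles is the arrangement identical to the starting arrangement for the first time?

The in-shuffle permutes the 16 positions with cycle lengths [8, 8].
Every card is home exactly when every cycle has completed a whole number of laps, i.e. after lcm(8) = 8 in-shuffles.

8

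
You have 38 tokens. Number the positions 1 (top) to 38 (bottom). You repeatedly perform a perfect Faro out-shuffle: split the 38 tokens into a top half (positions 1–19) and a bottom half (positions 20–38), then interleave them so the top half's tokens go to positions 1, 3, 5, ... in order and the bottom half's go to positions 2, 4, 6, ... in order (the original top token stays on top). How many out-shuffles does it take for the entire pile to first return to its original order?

36

The out-shuffle permutes the 38 positions with cycle lengths [1, 1, 36].
Every token is home exactly when every cycle has completed a whole number of laps, i.e. after lcm(1, 36) = 36 out-shuffles.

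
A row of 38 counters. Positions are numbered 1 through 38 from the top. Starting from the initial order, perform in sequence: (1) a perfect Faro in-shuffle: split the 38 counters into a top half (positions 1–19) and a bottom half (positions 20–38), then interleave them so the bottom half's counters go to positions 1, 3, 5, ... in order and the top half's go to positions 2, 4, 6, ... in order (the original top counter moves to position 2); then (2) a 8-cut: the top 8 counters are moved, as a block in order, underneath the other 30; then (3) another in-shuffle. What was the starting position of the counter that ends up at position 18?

28

Undo the operations in reverse order, starting from position 18:
  undo op 3 (in-shuffle, from top half): 18 ← 9
  undo op 2 (cut 8): 9 ← 17
  undo op 1 (in-shuffle, from bottom half): 17 ← 28
So the counter at position 18 came from original position 28.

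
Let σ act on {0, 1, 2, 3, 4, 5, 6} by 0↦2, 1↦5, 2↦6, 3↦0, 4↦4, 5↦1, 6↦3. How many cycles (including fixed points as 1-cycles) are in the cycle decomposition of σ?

3

Cycle decomposition: (0 2 6 3) (1 5) (4).
3 cycles.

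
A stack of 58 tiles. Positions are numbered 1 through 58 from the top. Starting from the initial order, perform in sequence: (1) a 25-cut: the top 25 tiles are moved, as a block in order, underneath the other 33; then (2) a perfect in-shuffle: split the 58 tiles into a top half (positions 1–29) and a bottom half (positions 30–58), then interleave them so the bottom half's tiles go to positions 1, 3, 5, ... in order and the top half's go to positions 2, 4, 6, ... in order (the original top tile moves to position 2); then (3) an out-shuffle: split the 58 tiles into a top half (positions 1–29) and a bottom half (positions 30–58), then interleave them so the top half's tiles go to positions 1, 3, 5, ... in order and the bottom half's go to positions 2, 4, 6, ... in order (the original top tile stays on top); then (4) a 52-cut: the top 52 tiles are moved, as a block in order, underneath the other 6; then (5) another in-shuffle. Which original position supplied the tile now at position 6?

39

Undo the operations in reverse order, starting from position 6:
  undo op 5 (in-shuffle, from top half): 6 ← 3
  undo op 4 (cut 52): 3 ← 55
  undo op 3 (out-shuffle, from top half): 55 ← 28
  undo op 2 (in-shuffle, from top half): 28 ← 14
  undo op 1 (cut 25): 14 ← 39
So the tile at position 6 came from original position 39.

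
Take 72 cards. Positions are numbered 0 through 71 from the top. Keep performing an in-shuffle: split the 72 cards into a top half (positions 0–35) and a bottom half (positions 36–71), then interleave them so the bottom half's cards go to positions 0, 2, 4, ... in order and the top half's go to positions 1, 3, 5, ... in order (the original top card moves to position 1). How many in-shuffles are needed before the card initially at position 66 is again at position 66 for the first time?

9

Follow position 66 under repeated in-shuffles:
66 → 60 → 48 → 24 → 49 → 26 → 53 → 34 → 69 → 66
It first returns after 9 in-shuffles.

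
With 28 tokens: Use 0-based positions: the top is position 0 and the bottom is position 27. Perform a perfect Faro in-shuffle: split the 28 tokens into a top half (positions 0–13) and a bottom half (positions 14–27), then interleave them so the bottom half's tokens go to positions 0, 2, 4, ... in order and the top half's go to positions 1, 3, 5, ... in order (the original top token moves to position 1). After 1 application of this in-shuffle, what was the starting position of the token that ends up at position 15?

Work backwards from position 15, undoing one in-shuffle at a time:
15 ← 7
So the token now at position 15 started at position 7.

7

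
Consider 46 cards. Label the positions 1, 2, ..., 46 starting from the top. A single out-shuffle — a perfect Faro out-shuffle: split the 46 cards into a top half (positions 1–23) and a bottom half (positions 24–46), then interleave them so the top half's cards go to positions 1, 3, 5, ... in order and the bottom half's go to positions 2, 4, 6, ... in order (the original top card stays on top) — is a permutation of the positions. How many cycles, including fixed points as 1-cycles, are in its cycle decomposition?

9

Trace each unvisited position around until it returns:
(1) (2 3 5 9 17 33 ... len 12) (4 7 13 25) (6 11 21 41 36 26) (8 15 29 12 23 45 ... len 12) (10 19 37 28) (16 31) (22 43 40 34) ... plus 1 more
9 cycles in total.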